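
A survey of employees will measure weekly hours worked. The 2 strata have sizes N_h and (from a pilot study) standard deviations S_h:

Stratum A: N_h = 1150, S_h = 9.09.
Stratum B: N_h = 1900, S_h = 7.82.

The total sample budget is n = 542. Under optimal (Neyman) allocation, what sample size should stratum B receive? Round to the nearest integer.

Neyman allocation: n_h = n · N_h S_h / Σ N_i S_i, with n = 542.
  stratum A: N_h·S_h = 1150·9.09 = 10453.50
  stratum B: N_h·S_h = 1900·7.82 = 14858.00
Σ N_h S_h = 25311.50
n for stratum B = 542·14858.00/25311.50 = 318.157 → 318

318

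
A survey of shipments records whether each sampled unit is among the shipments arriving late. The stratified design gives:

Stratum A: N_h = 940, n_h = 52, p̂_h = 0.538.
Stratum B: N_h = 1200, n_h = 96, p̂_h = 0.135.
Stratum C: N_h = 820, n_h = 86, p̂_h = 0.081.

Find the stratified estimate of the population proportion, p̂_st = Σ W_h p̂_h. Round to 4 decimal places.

N = 2960; stratum weights W_h = N_h/N.
p̂_st = Σ W_h p̂_h = (940·0.538 + 1200·0.135 + 820·0.081)/2960 = 0.24802

p̂_st ≈ 0.2480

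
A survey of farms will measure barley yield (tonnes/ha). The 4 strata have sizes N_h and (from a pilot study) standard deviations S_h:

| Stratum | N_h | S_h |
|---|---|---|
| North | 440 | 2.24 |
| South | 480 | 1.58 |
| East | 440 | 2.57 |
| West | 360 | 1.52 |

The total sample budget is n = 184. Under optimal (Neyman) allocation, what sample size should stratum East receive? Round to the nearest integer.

Neyman allocation: n_h = n · N_h S_h / Σ N_i S_i, with n = 184.
  stratum North: N_h·S_h = 440·2.24 = 985.60
  stratum South: N_h·S_h = 480·1.58 = 758.40
  stratum East: N_h·S_h = 440·2.57 = 1130.80
  stratum West: N_h·S_h = 360·1.52 = 547.20
Σ N_h S_h = 3422.00
n for stratum East = 184·1130.80/3422.00 = 60.803 → 61

61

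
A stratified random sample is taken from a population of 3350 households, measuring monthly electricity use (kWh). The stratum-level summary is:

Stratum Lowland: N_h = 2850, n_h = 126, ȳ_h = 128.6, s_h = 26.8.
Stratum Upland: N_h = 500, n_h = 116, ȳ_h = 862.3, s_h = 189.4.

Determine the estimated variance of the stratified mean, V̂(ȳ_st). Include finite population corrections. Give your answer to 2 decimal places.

V̂(ȳ_st) ≈ 9.23

V̂(ȳ_st) = Σ W_h² (1 − n_h/N_h) s_h²/n_h, with W_h = N_h/N and N = 3350:
  stratum Lowland: (2850/3350)²·(1 − 126/2850)·26.8²/126 = 3.94331
  stratum Upland: (500/3350)²·(1 − 116/500)·189.4²/116 = 5.29071
V̂(ȳ_st) = 9.23402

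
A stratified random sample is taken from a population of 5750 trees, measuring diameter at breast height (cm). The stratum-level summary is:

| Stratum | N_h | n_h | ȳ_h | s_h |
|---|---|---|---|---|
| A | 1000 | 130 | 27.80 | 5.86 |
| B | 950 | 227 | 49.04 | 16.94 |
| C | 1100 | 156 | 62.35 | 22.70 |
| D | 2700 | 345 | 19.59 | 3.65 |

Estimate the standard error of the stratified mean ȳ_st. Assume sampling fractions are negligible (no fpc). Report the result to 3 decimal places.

V̂(ȳ_st) = Σ W_h² s_h²/n_h, with W_h = N_h/N and N = 5750:
  stratum A: (1000/5750)²·5.86²/130 = 0.00798944
  stratum B: (950/5750)²·16.94²/227 = 0.0345074
  stratum C: (1100/5750)²·22.70²/156 = 0.120886
  stratum D: (2700/5750)²·3.65²/345 = 0.00851449
V̂(ȳ_st) = 0.171898
SE(ȳ_st) = √0.171898 = 0.414605

SE(ȳ_st) ≈ 0.415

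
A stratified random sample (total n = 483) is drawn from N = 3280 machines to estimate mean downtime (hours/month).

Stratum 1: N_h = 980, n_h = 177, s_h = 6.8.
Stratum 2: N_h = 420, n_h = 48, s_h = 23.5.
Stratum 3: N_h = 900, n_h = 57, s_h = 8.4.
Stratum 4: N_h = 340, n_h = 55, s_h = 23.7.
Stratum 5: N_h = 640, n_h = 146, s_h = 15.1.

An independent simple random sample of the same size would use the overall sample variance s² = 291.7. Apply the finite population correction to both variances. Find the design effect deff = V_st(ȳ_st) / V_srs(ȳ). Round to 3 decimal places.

V̂(ȳ_st) = Σ W_h² (1 − n_h/N_h) s_h²/n_h, with W_h = N_h/N and N = 3280:
  stratum 1: (980/3280)²·(1 − 177/980)·6.8²/177 = 0.019109
  stratum 2: (420/3280)²·(1 − 48/420)·23.5²/48 = 0.167086
  stratum 3: (900/3280)²·(1 − 57/900)·8.4²/57 = 0.0872984
  stratum 4: (340/3280)²·(1 − 55/340)·23.7²/55 = 0.0919835
  stratum 5: (640/3280)²·(1 − 146/640)·15.1²/146 = 0.0458945
V_st = 0.411371
V_srs = (1 − 483/3280)·291.7/483 = 0.515001
deff = V_st / V_srs = 0.411371/0.515001 = 0.7988

deff ≈ 0.799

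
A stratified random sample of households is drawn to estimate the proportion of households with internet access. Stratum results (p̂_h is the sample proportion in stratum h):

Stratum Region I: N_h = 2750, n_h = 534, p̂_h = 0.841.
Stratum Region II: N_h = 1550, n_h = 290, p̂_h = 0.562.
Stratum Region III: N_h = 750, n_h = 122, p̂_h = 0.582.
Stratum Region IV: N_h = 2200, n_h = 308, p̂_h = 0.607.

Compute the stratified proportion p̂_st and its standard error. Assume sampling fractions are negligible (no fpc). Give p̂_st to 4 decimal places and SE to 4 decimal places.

p̂_st ≈ 0.6836, SE ≈ 0.0130

N = 7250; stratum weights W_h = N_h/N.
p̂_st = Σ W_h p̂_h = (2750·0.841 + 1550·0.562 + 750·0.582 + 2200·0.607)/7250 = 0.68355
V̂(p̂_st) = Σ W_h² p̂_h(1−p̂_h)/(n_h−1):
  stratum Region I: (2750/7250)²·0.841·0.159/533 = 3.60957e-05
  stratum Region II: (1550/7250)²·0.562·0.438/289 = 3.89314e-05
  stratum Region III: (750/7250)²·0.582·0.418/121 = 2.15159e-05
  stratum Region IV: (2200/7250)²·0.607·0.393/307 = 7.15504e-05
V̂(p̂_st) = 0.000168093; SE = √V̂ = 0.0129651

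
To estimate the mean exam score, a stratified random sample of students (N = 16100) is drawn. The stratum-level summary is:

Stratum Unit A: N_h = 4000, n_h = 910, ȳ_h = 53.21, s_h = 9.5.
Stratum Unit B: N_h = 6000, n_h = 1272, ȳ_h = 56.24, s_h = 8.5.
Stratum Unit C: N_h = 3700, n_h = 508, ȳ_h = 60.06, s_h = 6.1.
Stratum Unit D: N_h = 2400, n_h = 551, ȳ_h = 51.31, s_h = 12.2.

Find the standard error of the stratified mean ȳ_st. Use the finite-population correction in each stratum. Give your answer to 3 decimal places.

V̂(ȳ_st) = Σ W_h² (1 − n_h/N_h) s_h²/n_h, with W_h = N_h/N and N = 16100:
  stratum Unit A: (4000/16100)²·(1 − 910/4000)·9.5²/910 = 0.00472904
  stratum Unit B: (6000/16100)²·(1 − 1272/6000)·8.5²/1272 = 0.00621624
  stratum Unit C: (3700/16100)²·(1 − 508/3700)·6.1²/508 = 0.0033374
  stratum Unit D: (2400/16100)²·(1 − 551/2400)·12.2²/551 = 0.0046245
V̂(ȳ_st) = 0.0189072
SE(ȳ_st) = √0.0189072 = 0.137503

SE(ȳ_st) ≈ 0.138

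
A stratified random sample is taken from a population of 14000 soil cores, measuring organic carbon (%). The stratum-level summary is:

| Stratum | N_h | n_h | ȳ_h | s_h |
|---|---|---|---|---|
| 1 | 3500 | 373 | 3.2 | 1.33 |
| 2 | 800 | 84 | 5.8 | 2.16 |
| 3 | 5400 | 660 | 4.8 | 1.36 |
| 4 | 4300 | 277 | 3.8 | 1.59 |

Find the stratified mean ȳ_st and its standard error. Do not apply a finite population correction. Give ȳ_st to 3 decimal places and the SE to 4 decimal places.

ȳ_st = Σ W_h ȳ_h = (3500·3.2 + 800·5.8 + 5400·4.8 + 4300·3.8)/14000 = 4.15000
V̂(ȳ_st) = Σ W_h² s_h²/n_h, with W_h = N_h/N and N = 14000:
  stratum 1: (3500/14000)²·1.33²/373 = 0.000296397
  stratum 2: (800/14000)²·2.16²/84 = 0.000181364
  stratum 3: (5400/14000)²·1.36²/660 = 0.000416932
  stratum 4: (4300/14000)²·1.59²/277 = 0.000860984
V̂(ȳ_st) = 0.00175568
SE(ȳ_st) = √0.00175568 = 0.0419008

ȳ_st ≈ 4.150, SE ≈ 0.0419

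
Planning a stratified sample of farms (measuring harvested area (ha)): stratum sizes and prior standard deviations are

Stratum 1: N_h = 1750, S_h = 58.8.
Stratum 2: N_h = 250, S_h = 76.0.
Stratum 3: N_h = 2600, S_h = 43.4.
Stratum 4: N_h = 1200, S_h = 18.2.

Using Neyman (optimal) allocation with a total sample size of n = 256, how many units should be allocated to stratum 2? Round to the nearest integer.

19

Neyman allocation: n_h = n · N_h S_h / Σ N_i S_i, with n = 256.
  stratum 1: N_h·S_h = 1750·58.8 = 102900.00
  stratum 2: N_h·S_h = 250·76.0 = 19000.00
  stratum 3: N_h·S_h = 2600·43.4 = 112840.00
  stratum 4: N_h·S_h = 1200·18.2 = 21840.00
Σ N_h S_h = 256580.00
n for stratum 2 = 256·19000.00/256580.00 = 18.957 → 19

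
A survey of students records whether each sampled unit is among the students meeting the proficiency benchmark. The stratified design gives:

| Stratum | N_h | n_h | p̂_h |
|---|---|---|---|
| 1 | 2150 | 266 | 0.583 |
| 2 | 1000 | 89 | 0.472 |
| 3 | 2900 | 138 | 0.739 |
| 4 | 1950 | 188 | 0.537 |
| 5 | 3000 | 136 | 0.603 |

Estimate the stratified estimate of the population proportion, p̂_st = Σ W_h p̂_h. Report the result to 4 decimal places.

p̂_st ≈ 0.6113

N = 11000; stratum weights W_h = N_h/N.
p̂_st = Σ W_h p̂_h = (2150·0.583 + 1000·0.472 + 2900·0.739 + 1950·0.537 + 3000·0.603)/11000 = 0.61134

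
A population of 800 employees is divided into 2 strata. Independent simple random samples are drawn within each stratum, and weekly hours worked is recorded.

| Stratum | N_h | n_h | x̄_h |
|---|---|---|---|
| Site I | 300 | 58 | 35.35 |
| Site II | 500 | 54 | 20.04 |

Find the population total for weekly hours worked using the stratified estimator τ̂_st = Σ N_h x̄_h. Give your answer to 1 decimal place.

τ̂_st = Σ N_h x̄_h = 300·35.35 + 500·20.04 = 20625.0

τ̂_st ≈ 20625.0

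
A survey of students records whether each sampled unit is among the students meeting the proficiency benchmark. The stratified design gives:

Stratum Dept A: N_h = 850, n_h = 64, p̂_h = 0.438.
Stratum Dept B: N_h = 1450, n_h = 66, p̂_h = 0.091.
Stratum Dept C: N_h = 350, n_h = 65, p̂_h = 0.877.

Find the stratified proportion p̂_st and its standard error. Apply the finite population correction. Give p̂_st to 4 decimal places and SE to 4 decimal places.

p̂_st ≈ 0.3061, SE ≈ 0.0276

N = 2650; stratum weights W_h = N_h/N.
p̂_st = Σ W_h p̂_h = (850·0.438 + 1450·0.091 + 350·0.877)/2650 = 0.30611
V̂(p̂_st) = Σ W_h² (1 − n_h/N_h) p̂_h(1−p̂_h)/(n_h−1):
  stratum Dept A: (850/2650)²·(1 − 64/850)·0.438·0.562/63 = 0.000371723
  stratum Dept B: (1450/2650)²·(1 − 66/1450)·0.091·0.909/65 = 0.000363667
  stratum Dept C: (350/2650)²·(1 − 65/350)·0.877·0.123/64 = 2.39412e-05
V̂(p̂_st) = 0.000759332; SE = √V̂ = 0.027556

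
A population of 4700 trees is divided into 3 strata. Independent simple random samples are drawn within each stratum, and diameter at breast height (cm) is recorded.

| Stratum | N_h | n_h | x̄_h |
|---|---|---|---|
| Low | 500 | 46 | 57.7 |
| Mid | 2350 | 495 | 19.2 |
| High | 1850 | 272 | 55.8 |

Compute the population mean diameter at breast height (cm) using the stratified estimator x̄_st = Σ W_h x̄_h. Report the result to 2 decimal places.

N = Σ N_h = 4700. Stratum weights W_h = N_h/N.
x̄_st = (500·57.7 + 2350·19.2 + 1850·55.8) / 4700 = 37.7021

x̄_st ≈ 37.70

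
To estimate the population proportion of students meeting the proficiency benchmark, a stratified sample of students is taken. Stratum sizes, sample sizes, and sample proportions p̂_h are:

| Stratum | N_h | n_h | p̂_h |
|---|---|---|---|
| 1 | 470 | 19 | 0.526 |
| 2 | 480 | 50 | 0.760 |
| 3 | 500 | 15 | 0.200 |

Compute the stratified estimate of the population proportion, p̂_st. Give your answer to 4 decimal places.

p̂_st ≈ 0.4910

N = 1450; stratum weights W_h = N_h/N.
p̂_st = Σ W_h p̂_h = (470·0.526 + 480·0.760 + 500·0.200)/1450 = 0.49105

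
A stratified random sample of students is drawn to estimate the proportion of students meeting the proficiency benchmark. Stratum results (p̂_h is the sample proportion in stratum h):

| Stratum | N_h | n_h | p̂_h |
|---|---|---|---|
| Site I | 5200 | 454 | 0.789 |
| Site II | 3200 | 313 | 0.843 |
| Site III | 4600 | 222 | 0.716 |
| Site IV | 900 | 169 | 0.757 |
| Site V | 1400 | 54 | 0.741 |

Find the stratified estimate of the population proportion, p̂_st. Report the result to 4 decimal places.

N = 15300; stratum weights W_h = N_h/N.
p̂_st = Σ W_h p̂_h = (5200·0.789 + 3200·0.843 + 4600·0.716 + 900·0.757 + 1400·0.741)/15300 = 0.77207

p̂_st ≈ 0.7721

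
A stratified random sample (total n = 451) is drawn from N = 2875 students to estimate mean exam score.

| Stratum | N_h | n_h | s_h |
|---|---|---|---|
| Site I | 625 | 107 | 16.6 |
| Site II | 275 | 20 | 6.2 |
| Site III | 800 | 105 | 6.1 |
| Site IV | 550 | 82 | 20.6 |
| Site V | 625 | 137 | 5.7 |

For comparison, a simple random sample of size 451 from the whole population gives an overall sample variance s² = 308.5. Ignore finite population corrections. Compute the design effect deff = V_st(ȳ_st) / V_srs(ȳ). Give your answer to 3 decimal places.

V̂(ȳ_st) = Σ W_h² s_h²/n_h, with W_h = N_h/N and N = 2875:
  stratum Site I: (625/2875)²·16.6²/107 = 0.121707
  stratum Site II: (275/2875)²·6.2²/20 = 0.017585
  stratum Site III: (800/2875)²·6.1²/105 = 0.0274394
  stratum Site IV: (550/2875)²·20.6²/82 = 0.189396
  stratum Site V: (625/2875)²·5.7²/137 = 0.0112076
V_st = 0.367335
V_srs = s²/n = 308.5/451 = 0.684035
deff = V_st / V_srs = 0.367335/0.684035 = 0.5370

deff ≈ 0.537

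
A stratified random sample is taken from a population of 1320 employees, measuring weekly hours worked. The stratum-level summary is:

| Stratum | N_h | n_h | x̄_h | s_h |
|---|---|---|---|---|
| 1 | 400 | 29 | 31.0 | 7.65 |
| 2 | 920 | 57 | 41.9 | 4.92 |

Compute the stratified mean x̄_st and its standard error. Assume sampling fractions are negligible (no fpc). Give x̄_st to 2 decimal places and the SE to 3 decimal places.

x̄_st ≈ 38.60, SE ≈ 0.626

x̄_st = Σ W_h x̄_h = (400·31.0 + 920·41.9)/1320 = 38.59697
V̂(x̄_st) = Σ W_h² s_h²/n_h, with W_h = N_h/N and N = 1320:
  stratum 1: (400/1320)²·7.65²/29 = 0.185309
  stratum 2: (920/1320)²·4.92²/57 = 0.206292
V̂(x̄_st) = 0.391602
SE(x̄_st) = √0.391602 = 0.625781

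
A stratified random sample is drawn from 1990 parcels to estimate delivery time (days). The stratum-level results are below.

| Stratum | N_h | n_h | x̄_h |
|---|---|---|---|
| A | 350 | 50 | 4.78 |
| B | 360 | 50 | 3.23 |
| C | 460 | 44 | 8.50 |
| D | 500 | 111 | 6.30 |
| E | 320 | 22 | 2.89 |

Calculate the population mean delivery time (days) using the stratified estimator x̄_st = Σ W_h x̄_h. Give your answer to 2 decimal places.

N = Σ N_h = 1990. Stratum weights W_h = N_h/N.
x̄_st = (350·4.78 + 360·3.23 + 460·8.50 + 500·6.30 + 320·2.89) / 1990 = 5.4375

x̄_st ≈ 5.44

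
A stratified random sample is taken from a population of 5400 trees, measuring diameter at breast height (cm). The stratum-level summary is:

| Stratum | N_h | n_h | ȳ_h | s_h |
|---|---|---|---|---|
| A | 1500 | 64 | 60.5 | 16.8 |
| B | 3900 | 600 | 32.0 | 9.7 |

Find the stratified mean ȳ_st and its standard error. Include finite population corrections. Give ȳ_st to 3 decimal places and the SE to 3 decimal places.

ȳ_st ≈ 39.917, SE ≈ 0.628

ȳ_st = Σ W_h ȳ_h = (1500·60.5 + 3900·32.0)/5400 = 39.91667
V̂(ȳ_st) = Σ W_h² (1 − n_h/N_h) s_h²/n_h, with W_h = N_h/N and N = 5400:
  stratum A: (1500/5400)²·(1 − 64/1500)·16.8²/64 = 0.325759
  stratum B: (3900/5400)²·(1 − 600/3900)·9.7²/600 = 0.0692123
V̂(ȳ_st) = 0.394972
SE(ȳ_st) = √0.394972 = 0.628468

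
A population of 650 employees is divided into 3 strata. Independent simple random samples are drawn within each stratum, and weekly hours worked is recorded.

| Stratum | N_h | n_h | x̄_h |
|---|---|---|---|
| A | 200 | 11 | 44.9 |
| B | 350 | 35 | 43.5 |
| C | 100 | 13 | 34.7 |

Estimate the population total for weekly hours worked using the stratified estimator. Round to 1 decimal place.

τ̂_st ≈ 27675.0

τ̂_st = Σ N_h x̄_h = 200·44.9 + 350·43.5 + 100·34.7 = 27675.0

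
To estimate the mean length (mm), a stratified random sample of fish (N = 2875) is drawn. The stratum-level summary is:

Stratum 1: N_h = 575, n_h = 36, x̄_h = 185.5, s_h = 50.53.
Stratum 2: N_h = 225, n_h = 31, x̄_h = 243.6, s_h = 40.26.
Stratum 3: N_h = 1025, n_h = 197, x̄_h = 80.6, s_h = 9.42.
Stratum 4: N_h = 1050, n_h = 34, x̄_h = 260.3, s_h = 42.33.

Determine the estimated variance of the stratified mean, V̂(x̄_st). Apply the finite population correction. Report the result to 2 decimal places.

V̂(x̄_st) = Σ W_h² (1 − n_h/N_h) s_h²/n_h, with W_h = N_h/N and N = 2875:
  stratum 1: (575/2875)²·(1 − 36/575)·50.53²/36 = 2.65936
  stratum 2: (225/2875)²·(1 − 31/225)·40.26²/31 = 0.276118
  stratum 3: (1025/2875)²·(1 − 197/1025)·9.42²/197 = 0.0462502
  stratum 4: (1050/2875)²·(1 − 34/1050)·42.33²/34 = 6.80182
V̂(x̄_st) = 9.78354

V̂(x̄_st) ≈ 9.78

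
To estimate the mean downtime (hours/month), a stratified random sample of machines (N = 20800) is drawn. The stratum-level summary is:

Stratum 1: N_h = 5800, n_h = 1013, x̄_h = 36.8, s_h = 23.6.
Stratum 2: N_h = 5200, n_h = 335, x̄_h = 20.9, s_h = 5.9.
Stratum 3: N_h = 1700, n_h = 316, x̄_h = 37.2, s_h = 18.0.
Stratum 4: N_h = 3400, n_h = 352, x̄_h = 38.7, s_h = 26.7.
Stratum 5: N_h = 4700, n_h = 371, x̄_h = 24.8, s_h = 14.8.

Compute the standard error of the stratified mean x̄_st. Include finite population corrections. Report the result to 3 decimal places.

SE(x̄_st) ≈ 0.351

V̂(x̄_st) = Σ W_h² (1 − n_h/N_h) s_h²/n_h, with W_h = N_h/N and N = 20800:
  stratum 1: (5800/20800)²·(1 − 1013/5800)·23.6²/1013 = 0.0352841
  stratum 2: (5200/20800)²·(1 − 335/5200)·5.9²/335 = 0.00607601
  stratum 3: (1700/20800)²·(1 − 316/1700)·18.0²/316 = 0.00557592
  stratum 4: (3400/20800)²·(1 − 352/3400)·26.7²/352 = 0.0485118
  stratum 5: (4700/20800)²·(1 − 371/4700)·14.8²/371 = 0.0277657
V̂(x̄_st) = 0.123213
SE(x̄_st) = √0.123213 = 0.351018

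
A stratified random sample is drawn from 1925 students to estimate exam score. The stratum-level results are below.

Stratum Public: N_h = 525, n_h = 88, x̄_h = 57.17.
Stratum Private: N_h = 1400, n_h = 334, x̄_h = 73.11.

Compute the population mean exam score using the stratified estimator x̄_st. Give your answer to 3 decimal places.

x̄_st ≈ 68.763

N = Σ N_h = 1925. Stratum weights W_h = N_h/N.
x̄_st = (525·57.17 + 1400·73.11) / 1925 = 68.76273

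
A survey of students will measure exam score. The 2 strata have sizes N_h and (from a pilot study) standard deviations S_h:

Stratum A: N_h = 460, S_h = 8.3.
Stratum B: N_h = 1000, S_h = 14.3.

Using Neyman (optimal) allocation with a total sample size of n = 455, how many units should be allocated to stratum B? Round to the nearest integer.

Neyman allocation: n_h = n · N_h S_h / Σ N_i S_i, with n = 455.
  stratum A: N_h·S_h = 460·8.3 = 3818.00
  stratum B: N_h·S_h = 1000·14.3 = 14300.00
Σ N_h S_h = 18118.00
n for stratum B = 455·14300.00/18118.00 = 359.118 → 359

359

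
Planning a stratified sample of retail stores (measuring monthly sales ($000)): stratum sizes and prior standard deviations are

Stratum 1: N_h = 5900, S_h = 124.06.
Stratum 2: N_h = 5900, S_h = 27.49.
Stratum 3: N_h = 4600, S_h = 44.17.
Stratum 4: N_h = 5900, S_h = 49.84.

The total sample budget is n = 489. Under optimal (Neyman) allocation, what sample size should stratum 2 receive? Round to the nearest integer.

Neyman allocation: n_h = n · N_h S_h / Σ N_i S_i, with n = 489.
  stratum 1: N_h·S_h = 5900·124.06 = 731954.00
  stratum 2: N_h·S_h = 5900·27.49 = 162191.00
  stratum 3: N_h·S_h = 4600·44.17 = 203182.00
  stratum 4: N_h·S_h = 5900·49.84 = 294056.00
Σ N_h S_h = 1391383.00
n for stratum 2 = 489·162191.00/1391383.00 = 57.002 → 57

57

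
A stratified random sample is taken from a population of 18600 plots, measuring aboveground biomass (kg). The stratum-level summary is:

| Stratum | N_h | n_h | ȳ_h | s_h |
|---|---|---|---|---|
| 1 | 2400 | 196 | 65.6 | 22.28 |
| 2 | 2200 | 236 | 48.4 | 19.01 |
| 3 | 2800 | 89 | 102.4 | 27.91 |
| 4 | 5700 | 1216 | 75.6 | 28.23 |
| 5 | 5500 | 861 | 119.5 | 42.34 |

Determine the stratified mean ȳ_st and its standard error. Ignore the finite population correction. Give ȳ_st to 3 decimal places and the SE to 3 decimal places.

ȳ_st ≈ 88.108, SE ≈ 0.711

ȳ_st = Σ W_h ȳ_h = (2400·65.6 + 2200·48.4 + 2800·102.4 + 5700·75.6 + 5500·119.5)/18600 = 88.10806
V̂(ȳ_st) = Σ W_h² s_h²/n_h, with W_h = N_h/N and N = 18600:
  stratum 1: (2400/18600)²·22.28²/196 = 0.0421668
  stratum 2: (2200/18600)²·19.01²/236 = 0.0214226
  stratum 3: (2800/18600)²·27.91²/89 = 0.198344
  stratum 4: (5700/18600)²·28.23²/1216 = 0.0615477
  stratum 5: (5500/18600)²·42.34²/861 = 0.182053
V̂(ȳ_st) = 0.505535
SE(ȳ_st) = √0.505535 = 0.71101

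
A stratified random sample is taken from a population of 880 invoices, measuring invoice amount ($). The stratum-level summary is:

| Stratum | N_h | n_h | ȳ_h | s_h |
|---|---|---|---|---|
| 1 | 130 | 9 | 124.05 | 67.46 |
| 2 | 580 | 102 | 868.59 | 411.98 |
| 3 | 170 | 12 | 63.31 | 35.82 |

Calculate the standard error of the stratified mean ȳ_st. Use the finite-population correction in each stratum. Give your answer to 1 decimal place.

SE(ȳ_st) ≈ 24.7

V̂(ȳ_st) = Σ W_h² (1 − n_h/N_h) s_h²/n_h, with W_h = N_h/N and N = 880:
  stratum 1: (130/880)²·(1 − 9/130)·67.46²/9 = 10.271
  stratum 2: (580/880)²·(1 − 102/580)·411.98²/102 = 595.721
  stratum 3: (170/880)²·(1 − 12/170)·35.82²/12 = 3.70861
V̂(ȳ_st) = 609.7
SE(ȳ_st) = √609.7 = 24.6921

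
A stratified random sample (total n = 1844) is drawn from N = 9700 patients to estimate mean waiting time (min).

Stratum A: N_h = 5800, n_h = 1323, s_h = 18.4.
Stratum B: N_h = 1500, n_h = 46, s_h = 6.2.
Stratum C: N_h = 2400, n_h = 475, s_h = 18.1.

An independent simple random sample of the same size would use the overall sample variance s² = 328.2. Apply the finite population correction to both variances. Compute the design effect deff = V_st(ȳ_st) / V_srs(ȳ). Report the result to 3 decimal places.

deff ≈ 0.859

V̂(ȳ_st) = Σ W_h² (1 − n_h/N_h) s_h²/n_h, with W_h = N_h/N and N = 9700:
  stratum A: (5800/9700)²·(1 − 1323/5800)·18.4²/1323 = 0.0706232
  stratum B: (1500/9700)²·(1 − 46/1500)·6.2²/46 = 0.0193704
  stratum C: (2400/9700)²·(1 − 475/2400)·18.1²/475 = 0.0338659
V_st = 0.123859
V_srs = (1 − 1844/9700)·328.2/1844 = 0.144148
deff = V_st / V_srs = 0.123859/0.144148 = 0.8593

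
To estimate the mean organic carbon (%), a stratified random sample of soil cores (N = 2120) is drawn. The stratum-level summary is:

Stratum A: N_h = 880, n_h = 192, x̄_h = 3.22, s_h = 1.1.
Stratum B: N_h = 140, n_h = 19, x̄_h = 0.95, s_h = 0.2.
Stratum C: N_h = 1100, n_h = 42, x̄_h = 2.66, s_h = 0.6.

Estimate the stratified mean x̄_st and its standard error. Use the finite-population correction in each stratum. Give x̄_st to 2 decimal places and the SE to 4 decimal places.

x̄_st = Σ W_h x̄_h = (880·3.22 + 140·0.95 + 1100·2.66)/2120 = 2.77953
V̂(x̄_st) = Σ W_h² (1 − n_h/N_h) s_h²/n_h, with W_h = N_h/N and N = 2120:
  stratum A: (880/2120)²·(1 − 192/880)·1.1²/192 = 0.000848953
  stratum B: (140/2120)²·(1 − 19/140)·0.2²/19 = 7.93502e-06
  stratum C: (1100/2120)²·(1 − 42/1100)·0.6²/42 = 0.00221952
V̂(x̄_st) = 0.00307641
SE(x̄_st) = √0.00307641 = 0.0554654

x̄_st ≈ 2.78, SE ≈ 0.0555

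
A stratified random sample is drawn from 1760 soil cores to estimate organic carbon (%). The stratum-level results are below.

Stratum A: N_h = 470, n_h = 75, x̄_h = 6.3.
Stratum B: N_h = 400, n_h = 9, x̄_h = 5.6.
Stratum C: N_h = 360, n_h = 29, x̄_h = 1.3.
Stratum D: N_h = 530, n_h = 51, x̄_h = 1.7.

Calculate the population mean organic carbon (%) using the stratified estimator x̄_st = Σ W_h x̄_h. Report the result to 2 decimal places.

N = Σ N_h = 1760. Stratum weights W_h = N_h/N.
x̄_st = (470·6.3 + 400·5.6 + 360·1.3 + 530·1.7) / 1760 = 3.7330

x̄_st ≈ 3.73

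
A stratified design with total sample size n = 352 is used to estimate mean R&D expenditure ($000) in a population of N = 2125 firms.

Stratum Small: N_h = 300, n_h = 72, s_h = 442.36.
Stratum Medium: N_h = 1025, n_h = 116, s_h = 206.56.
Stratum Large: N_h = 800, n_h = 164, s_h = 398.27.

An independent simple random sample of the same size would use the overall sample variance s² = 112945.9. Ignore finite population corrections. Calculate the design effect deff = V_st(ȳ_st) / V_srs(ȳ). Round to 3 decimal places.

V̂(ȳ_st) = Σ W_h² s_h²/n_h, with W_h = N_h/N and N = 2125:
  stratum Small: (300/2125)²·442.36²/72 = 54.1681
  stratum Medium: (1025/2125)²·206.56²/116 = 85.5784
  stratum Large: (800/2125)²·398.27²/164 = 137.08
V_st = 276.826
V_srs = s²/n = 112945.9/352 = 320.869
deff = V_st / V_srs = 276.826/320.869 = 0.8627

deff ≈ 0.863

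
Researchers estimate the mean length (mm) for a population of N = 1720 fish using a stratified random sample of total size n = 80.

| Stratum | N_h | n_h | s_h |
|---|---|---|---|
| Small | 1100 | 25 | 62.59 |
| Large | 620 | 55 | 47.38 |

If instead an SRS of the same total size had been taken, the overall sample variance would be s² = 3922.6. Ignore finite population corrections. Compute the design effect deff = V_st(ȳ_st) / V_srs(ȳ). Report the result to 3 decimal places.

deff ≈ 1.415

V̂(ȳ_st) = Σ W_h² s_h²/n_h, with W_h = N_h/N and N = 1720:
  stratum Small: (1100/1720)²·62.59²/25 = 64.0912
  stratum Large: (620/1720)²·47.38²/55 = 5.30339
V_st = 69.3946
V_srs = s²/n = 3922.6/80 = 49.0325
deff = V_st / V_srs = 69.3946/49.0325 = 1.4153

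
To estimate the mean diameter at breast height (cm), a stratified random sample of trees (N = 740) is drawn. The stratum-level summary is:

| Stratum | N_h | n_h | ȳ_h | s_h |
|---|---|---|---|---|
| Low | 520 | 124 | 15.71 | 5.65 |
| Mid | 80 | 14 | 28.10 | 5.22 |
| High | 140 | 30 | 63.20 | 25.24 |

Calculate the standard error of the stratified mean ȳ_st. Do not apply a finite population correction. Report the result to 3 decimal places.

V̂(ȳ_st) = Σ W_h² s_h²/n_h, with W_h = N_h/N and N = 740:
  stratum Low: (520/740)²·5.65²/124 = 0.127121
  stratum Mid: (80/740)²·5.22²/14 = 0.0227473
  stratum High: (140/740)²·25.24²/30 = 0.760064
V̂(ȳ_st) = 0.909932
SE(ȳ_st) = √0.909932 = 0.953904

SE(ȳ_st) ≈ 0.954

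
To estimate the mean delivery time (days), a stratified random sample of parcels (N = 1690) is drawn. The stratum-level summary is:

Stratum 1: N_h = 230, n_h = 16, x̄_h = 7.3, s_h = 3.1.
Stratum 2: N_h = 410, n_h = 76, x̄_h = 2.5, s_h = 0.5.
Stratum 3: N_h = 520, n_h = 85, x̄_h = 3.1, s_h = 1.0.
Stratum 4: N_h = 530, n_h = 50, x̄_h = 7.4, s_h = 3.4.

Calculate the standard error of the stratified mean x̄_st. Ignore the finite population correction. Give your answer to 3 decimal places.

SE(x̄_st) ≈ 0.188

V̂(x̄_st) = Σ W_h² s_h²/n_h, with W_h = N_h/N and N = 1690:
  stratum 1: (230/1690)²·3.1²/16 = 0.0111246
  stratum 2: (410/1690)²·0.5²/76 = 0.000193607
  stratum 3: (520/1690)²·1.0²/85 = 0.00111382
  stratum 4: (530/1690)²·3.4²/50 = 0.0227387
V̂(x̄_st) = 0.0351708
SE(x̄_st) = √0.0351708 = 0.187539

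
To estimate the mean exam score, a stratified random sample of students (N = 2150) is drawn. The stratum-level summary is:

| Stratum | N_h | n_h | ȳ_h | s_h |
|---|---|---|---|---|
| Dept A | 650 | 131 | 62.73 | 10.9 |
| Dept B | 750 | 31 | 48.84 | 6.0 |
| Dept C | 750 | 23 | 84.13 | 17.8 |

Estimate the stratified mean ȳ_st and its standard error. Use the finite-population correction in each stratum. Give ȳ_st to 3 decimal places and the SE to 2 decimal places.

ȳ_st = Σ W_h ȳ_h = (650·62.73 + 750·48.84 + 750·84.13)/2150 = 65.34977
V̂(ȳ_st) = Σ W_h² (1 − n_h/N_h) s_h²/n_h, with W_h = N_h/N and N = 2150:
  stratum Dept A: (650/2150)²·(1 − 131/650)·10.9²/131 = 0.066189
  stratum Dept B: (750/2150)²·(1 − 31/750)·6.0²/31 = 0.135473
  stratum Dept C: (750/2150)²·(1 − 23/750)·17.8²/23 = 1.62492
V̂(ȳ_st) = 1.82658
SE(ȳ_st) = √1.82658 = 1.35151

ȳ_st ≈ 65.350, SE ≈ 1.35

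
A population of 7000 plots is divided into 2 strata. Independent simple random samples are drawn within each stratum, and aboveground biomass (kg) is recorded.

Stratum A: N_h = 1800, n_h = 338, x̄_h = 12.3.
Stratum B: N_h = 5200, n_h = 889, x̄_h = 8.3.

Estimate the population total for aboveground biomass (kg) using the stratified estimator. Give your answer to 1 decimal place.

τ̂_st = Σ N_h x̄_h = 1800·12.3 + 5200·8.3 = 65300.0

τ̂_st ≈ 65300.0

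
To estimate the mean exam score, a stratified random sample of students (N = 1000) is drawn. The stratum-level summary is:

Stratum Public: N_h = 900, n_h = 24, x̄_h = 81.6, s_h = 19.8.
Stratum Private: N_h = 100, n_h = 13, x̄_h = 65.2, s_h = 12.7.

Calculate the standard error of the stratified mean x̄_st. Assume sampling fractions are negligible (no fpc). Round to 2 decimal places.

SE(x̄_st) ≈ 3.65

V̂(x̄_st) = Σ W_h² s_h²/n_h, with W_h = N_h/N and N = 1000:
  stratum Public: (900/1000)²·19.8²/24 = 13.2314
  stratum Private: (100/1000)²·12.7²/13 = 0.124069
V̂(x̄_st) = 13.3554
SE(x̄_st) = √13.3554 = 3.65451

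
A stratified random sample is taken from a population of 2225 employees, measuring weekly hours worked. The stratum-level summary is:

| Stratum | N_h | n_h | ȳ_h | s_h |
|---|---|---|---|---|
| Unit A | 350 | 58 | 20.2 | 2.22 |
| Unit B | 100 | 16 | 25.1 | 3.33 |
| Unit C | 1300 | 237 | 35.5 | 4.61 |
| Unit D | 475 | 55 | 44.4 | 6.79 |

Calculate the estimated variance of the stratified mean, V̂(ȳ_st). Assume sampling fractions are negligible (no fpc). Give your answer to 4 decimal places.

V̂(ȳ_st) = Σ W_h² s_h²/n_h, with W_h = N_h/N and N = 2225:
  stratum Unit A: (350/2225)²·2.22²/58 = 0.00210259
  stratum Unit B: (100/2225)²·3.33²/16 = 0.00139994
  stratum Unit C: (1300/2225)²·4.61²/237 = 0.0306112
  stratum Unit D: (475/2225)²·6.79²/55 = 0.0382036
V̂(ȳ_st) = 0.0723173

V̂(ȳ_st) ≈ 0.0723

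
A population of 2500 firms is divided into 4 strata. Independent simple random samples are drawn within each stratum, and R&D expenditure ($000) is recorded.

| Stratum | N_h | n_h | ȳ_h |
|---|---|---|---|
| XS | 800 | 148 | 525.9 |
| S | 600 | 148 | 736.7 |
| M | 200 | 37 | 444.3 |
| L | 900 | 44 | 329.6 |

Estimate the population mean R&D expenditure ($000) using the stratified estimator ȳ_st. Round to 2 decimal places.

N = Σ N_h = 2500. Stratum weights W_h = N_h/N.
ȳ_st = (800·525.9 + 600·736.7 + 200·444.3 + 900·329.6) / 2500 = 499.2960

ȳ_st ≈ 499.30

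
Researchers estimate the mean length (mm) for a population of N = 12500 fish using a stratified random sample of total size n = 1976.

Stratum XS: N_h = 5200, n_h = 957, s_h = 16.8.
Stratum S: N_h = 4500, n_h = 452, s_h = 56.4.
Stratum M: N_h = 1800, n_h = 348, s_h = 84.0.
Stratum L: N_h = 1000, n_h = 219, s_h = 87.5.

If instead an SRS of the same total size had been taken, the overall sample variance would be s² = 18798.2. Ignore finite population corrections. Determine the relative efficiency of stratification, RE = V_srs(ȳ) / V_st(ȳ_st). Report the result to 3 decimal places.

V̂(ȳ_st) = Σ W_h² s_h²/n_h, with W_h = N_h/N and N = 12500:
  stratum XS: (5200/12500)²·16.8²/957 = 0.051038
  stratum S: (4500/12500)²·56.4²/452 = 0.912063
  stratum M: (1800/12500)²·84.0²/348 = 0.42044
  stratum L: (1000/12500)²·87.5²/219 = 0.223744
V_st = 1.60729
V_srs = s²/n = 18798.2/1976 = 9.51326
Relative efficiency = V_srs / V_st = 9.51326/1.60729 = 5.9188

RE ≈ 5.919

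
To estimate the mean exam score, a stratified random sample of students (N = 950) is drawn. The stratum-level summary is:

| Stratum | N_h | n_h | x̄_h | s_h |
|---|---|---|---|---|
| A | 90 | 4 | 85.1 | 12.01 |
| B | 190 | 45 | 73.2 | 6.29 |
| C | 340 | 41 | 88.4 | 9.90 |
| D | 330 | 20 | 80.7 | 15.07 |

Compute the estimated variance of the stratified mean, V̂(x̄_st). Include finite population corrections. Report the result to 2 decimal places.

V̂(x̄_st) ≈ 1.89

V̂(x̄_st) = Σ W_h² (1 − n_h/N_h) s_h²/n_h, with W_h = N_h/N and N = 950:
  stratum A: (90/950)²·(1 − 4/90)·12.01²/4 = 0.309257
  stratum B: (190/950)²·(1 − 45/190)·6.29²/45 = 0.0268388
  stratum C: (340/950)²·(1 − 41/340)·9.90²/41 = 0.269271
  stratum D: (330/950)²·(1 − 20/330)·15.07²/20 = 1.28714
V̂(x̄_st) = 1.8925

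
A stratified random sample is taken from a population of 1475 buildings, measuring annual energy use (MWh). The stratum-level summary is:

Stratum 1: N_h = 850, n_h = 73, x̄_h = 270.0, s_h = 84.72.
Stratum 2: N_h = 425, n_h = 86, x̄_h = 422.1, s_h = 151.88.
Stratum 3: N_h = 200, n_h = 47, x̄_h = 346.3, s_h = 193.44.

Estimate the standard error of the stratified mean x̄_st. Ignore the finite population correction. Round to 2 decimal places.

V̂(x̄_st) = Σ W_h² s_h²/n_h, with W_h = N_h/N and N = 1475:
  stratum 1: (850/1475)²·84.72²/73 = 32.6515
  stratum 2: (425/1475)²·151.88²/86 = 22.2688
  stratum 3: (200/1475)²·193.44²/47 = 14.6376
V̂(x̄_st) = 69.5579
SE(x̄_st) = √69.5579 = 8.34014

SE(x̄_st) ≈ 8.34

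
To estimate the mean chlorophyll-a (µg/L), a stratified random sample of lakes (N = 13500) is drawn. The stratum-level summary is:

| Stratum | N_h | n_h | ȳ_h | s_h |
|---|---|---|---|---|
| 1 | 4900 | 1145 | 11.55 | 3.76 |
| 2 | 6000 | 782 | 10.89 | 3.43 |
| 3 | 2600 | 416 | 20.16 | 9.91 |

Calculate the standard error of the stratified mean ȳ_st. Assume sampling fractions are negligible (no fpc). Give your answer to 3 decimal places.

V̂(ȳ_st) = Σ W_h² s_h²/n_h, with W_h = N_h/N and N = 13500:
  stratum 1: (4900/13500)²·3.76²/1145 = 0.00162665
  stratum 2: (6000/13500)²·3.43²/782 = 0.00297178
  stratum 3: (2600/13500)²·9.91²/416 = 0.00875655
V̂(ȳ_st) = 0.013355
SE(ȳ_st) = √0.013355 = 0.115564

SE(ȳ_st) ≈ 0.116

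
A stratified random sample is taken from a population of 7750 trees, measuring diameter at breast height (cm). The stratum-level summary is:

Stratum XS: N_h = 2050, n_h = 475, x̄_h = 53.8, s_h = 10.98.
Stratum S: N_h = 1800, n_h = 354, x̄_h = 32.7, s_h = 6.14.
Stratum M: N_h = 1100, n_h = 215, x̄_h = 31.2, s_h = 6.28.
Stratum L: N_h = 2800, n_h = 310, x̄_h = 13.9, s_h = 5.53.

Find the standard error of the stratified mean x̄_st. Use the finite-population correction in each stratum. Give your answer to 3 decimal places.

V̂(x̄_st) = Σ W_h² (1 − n_h/N_h) s_h²/n_h, with W_h = N_h/N and N = 7750:
  stratum XS: (2050/7750)²·(1 − 475/2050)·10.98²/475 = 0.013644
  stratum S: (1800/7750)²·(1 − 354/1800)·6.14²/354 = 0.00461499
  stratum M: (1100/7750)²·(1 − 215/1100)·6.28²/215 = 0.00297313
  stratum L: (2800/7750)²·(1 − 310/2800)·5.53²/310 = 0.011451
V̂(x̄_st) = 0.0326831
SE(x̄_st) = √0.0326831 = 0.180785

SE(x̄_st) ≈ 0.181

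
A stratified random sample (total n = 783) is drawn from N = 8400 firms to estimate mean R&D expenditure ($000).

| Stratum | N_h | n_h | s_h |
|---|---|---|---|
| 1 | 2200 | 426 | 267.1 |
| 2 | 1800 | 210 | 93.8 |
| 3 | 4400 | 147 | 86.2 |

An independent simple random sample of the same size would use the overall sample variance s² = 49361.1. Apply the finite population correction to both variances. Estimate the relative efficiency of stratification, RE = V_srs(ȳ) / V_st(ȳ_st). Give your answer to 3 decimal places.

V̂(ȳ_st) = Σ W_h² (1 − n_h/N_h) s_h²/n_h, with W_h = N_h/N and N = 8400:
  stratum 1: (2200/8400)²·(1 − 426/2200)·267.1²/426 = 9.26309
  stratum 2: (1800/8400)²·(1 − 210/1800)·93.8²/210 = 1.69941
  stratum 3: (4400/8400)²·(1 − 147/4400)·86.2²/147 = 13.4056
V_st = 24.3681
V_srs = (1 − 783/8400)·49361.1/783 = 57.1647
Relative efficiency = V_srs / V_st = 57.1647/24.3681 = 2.3459

RE ≈ 2.346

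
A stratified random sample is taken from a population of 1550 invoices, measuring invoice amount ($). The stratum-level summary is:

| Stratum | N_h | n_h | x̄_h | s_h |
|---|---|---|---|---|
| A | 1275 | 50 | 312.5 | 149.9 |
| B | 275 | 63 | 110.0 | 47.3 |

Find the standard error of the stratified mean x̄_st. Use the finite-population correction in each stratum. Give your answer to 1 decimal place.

SE(x̄_st) ≈ 17.1

V̂(x̄_st) = Σ W_h² (1 − n_h/N_h) s_h²/n_h, with W_h = N_h/N and N = 1550:
  stratum A: (1275/1550)²·(1 − 50/1275)·149.9²/50 = 292.157
  stratum B: (275/1550)²·(1 − 63/275)·47.3²/63 = 0.861761
V̂(x̄_st) = 293.019
SE(x̄_st) = √293.019 = 17.1178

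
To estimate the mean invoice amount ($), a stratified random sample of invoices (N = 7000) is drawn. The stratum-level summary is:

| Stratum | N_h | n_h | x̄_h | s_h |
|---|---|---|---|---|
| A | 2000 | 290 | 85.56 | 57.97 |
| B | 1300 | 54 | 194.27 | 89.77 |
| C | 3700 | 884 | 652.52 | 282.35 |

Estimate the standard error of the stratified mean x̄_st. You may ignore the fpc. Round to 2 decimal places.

SE(x̄_st) ≈ 5.59

V̂(x̄_st) = Σ W_h² s_h²/n_h, with W_h = N_h/N and N = 7000:
  stratum A: (2000/7000)²·57.97²/290 = 0.945959
  stratum B: (1300/7000)²·89.77²/54 = 5.14706
  stratum C: (3700/7000)²·282.35²/884 = 25.1959
V̂(x̄_st) = 31.289
SE(x̄_st) = √31.289 = 5.59365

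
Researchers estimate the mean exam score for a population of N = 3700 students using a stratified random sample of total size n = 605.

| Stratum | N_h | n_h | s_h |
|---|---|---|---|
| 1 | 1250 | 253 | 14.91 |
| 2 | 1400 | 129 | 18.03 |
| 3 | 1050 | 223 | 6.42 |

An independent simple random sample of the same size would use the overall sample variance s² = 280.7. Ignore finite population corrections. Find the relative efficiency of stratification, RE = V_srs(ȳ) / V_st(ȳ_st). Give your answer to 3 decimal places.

V̂(ȳ_st) = Σ W_h² s_h²/n_h, with W_h = N_h/N and N = 3700:
  stratum 1: (1250/3700)²·14.91²/253 = 0.100289
  stratum 2: (1400/3700)²·18.03²/129 = 0.36079
  stratum 3: (1050/3700)²·6.42²/223 = 0.0148847
V_st = 0.475963
V_srs = s²/n = 280.7/605 = 0.463967
Relative efficiency = V_srs / V_st = 0.463967/0.475963 = 0.9748

RE ≈ 0.975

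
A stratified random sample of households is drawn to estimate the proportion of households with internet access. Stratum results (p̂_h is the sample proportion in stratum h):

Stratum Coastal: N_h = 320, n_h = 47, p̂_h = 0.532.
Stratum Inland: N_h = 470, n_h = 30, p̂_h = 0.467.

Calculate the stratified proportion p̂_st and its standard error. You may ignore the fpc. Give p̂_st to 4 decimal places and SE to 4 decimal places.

p̂_st ≈ 0.4933, SE ≈ 0.0627

N = 790; stratum weights W_h = N_h/N.
p̂_st = Σ W_h p̂_h = (320·0.532 + 470·0.467)/790 = 0.49333
V̂(p̂_st) = Σ W_h² p̂_h(1−p̂_h)/(n_h−1):
  stratum Coastal: (320/790)²·0.532·0.468/46 = 0.000888066
  stratum Inland: (470/790)²·0.467·0.533/29 = 0.003038
V̂(p̂_st) = 0.00392607; SE = √V̂ = 0.0626583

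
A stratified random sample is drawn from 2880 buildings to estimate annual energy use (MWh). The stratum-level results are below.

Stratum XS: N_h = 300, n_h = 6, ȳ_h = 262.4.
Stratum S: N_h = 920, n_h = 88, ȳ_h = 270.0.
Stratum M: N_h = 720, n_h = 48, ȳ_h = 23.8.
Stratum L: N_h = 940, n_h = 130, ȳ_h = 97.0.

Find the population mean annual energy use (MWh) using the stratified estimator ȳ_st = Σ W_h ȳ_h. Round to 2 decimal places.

ȳ_st ≈ 151.19

N = Σ N_h = 2880. Stratum weights W_h = N_h/N.
ȳ_st = (300·262.4 + 920·270.0 + 720·23.8 + 940·97.0) / 2880 = 151.1931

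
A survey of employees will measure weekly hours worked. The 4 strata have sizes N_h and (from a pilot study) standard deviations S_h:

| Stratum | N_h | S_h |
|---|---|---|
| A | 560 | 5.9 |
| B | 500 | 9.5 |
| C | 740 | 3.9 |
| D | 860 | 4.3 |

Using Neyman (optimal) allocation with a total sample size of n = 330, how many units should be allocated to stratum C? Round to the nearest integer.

Neyman allocation: n_h = n · N_h S_h / Σ N_i S_i, with n = 330.
  stratum A: N_h·S_h = 560·5.9 = 3304.00
  stratum B: N_h·S_h = 500·9.5 = 4750.00
  stratum C: N_h·S_h = 740·3.9 = 2886.00
  stratum D: N_h·S_h = 860·4.3 = 3698.00
Σ N_h S_h = 14638.00
n for stratum C = 330·2886.00/14638.00 = 65.062 → 65

65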